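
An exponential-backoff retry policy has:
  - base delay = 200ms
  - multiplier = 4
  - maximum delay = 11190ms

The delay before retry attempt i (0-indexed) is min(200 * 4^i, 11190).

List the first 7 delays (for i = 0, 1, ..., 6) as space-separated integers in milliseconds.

Computing each delay:
  i=0: min(200*4^0, 11190) = 200
  i=1: min(200*4^1, 11190) = 800
  i=2: min(200*4^2, 11190) = 3200
  i=3: min(200*4^3, 11190) = 11190
  i=4: min(200*4^4, 11190) = 11190
  i=5: min(200*4^5, 11190) = 11190
  i=6: min(200*4^6, 11190) = 11190

Answer: 200 800 3200 11190 11190 11190 11190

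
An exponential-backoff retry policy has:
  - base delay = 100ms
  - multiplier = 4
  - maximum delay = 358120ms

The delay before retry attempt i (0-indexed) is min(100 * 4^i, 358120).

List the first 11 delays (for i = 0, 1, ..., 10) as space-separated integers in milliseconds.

Answer: 100 400 1600 6400 25600 102400 358120 358120 358120 358120 358120

Derivation:
Computing each delay:
  i=0: min(100*4^0, 358120) = 100
  i=1: min(100*4^1, 358120) = 400
  i=2: min(100*4^2, 358120) = 1600
  i=3: min(100*4^3, 358120) = 6400
  i=4: min(100*4^4, 358120) = 25600
  i=5: min(100*4^5, 358120) = 102400
  i=6: min(100*4^6, 358120) = 358120
  i=7: min(100*4^7, 358120) = 358120
  i=8: min(100*4^8, 358120) = 358120
  i=9: min(100*4^9, 358120) = 358120
  i=10: min(100*4^10, 358120) = 358120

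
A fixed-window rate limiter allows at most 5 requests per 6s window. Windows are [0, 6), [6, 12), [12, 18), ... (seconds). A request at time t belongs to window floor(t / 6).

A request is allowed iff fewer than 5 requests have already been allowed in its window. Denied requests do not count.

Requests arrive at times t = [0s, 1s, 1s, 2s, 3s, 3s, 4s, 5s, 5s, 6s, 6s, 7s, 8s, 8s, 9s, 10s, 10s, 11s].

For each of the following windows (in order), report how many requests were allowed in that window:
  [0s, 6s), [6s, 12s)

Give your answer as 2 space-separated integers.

Processing requests:
  req#1 t=0s (window 0): ALLOW
  req#2 t=1s (window 0): ALLOW
  req#3 t=1s (window 0): ALLOW
  req#4 t=2s (window 0): ALLOW
  req#5 t=3s (window 0): ALLOW
  req#6 t=3s (window 0): DENY
  req#7 t=4s (window 0): DENY
  req#8 t=5s (window 0): DENY
  req#9 t=5s (window 0): DENY
  req#10 t=6s (window 1): ALLOW
  req#11 t=6s (window 1): ALLOW
  req#12 t=7s (window 1): ALLOW
  req#13 t=8s (window 1): ALLOW
  req#14 t=8s (window 1): ALLOW
  req#15 t=9s (window 1): DENY
  req#16 t=10s (window 1): DENY
  req#17 t=10s (window 1): DENY
  req#18 t=11s (window 1): DENY

Allowed counts by window: 5 5

Answer: 5 5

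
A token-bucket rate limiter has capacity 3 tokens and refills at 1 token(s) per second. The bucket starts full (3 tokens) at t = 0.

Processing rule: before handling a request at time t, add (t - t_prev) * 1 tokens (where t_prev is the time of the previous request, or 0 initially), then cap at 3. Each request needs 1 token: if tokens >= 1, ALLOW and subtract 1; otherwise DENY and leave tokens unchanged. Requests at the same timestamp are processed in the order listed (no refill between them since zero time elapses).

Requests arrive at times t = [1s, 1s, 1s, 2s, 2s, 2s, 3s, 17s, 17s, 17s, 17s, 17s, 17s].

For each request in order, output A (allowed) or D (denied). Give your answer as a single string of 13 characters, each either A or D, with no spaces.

Answer: AAAADDAAAADDD

Derivation:
Simulating step by step:
  req#1 t=1s: ALLOW
  req#2 t=1s: ALLOW
  req#3 t=1s: ALLOW
  req#4 t=2s: ALLOW
  req#5 t=2s: DENY
  req#6 t=2s: DENY
  req#7 t=3s: ALLOW
  req#8 t=17s: ALLOW
  req#9 t=17s: ALLOW
  req#10 t=17s: ALLOW
  req#11 t=17s: DENY
  req#12 t=17s: DENY
  req#13 t=17s: DENY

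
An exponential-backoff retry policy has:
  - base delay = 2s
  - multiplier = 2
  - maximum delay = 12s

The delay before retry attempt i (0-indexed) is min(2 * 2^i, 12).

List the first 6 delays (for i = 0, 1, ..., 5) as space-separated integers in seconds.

Answer: 2 4 8 12 12 12

Derivation:
Computing each delay:
  i=0: min(2*2^0, 12) = 2
  i=1: min(2*2^1, 12) = 4
  i=2: min(2*2^2, 12) = 8
  i=3: min(2*2^3, 12) = 12
  i=4: min(2*2^4, 12) = 12
  i=5: min(2*2^5, 12) = 12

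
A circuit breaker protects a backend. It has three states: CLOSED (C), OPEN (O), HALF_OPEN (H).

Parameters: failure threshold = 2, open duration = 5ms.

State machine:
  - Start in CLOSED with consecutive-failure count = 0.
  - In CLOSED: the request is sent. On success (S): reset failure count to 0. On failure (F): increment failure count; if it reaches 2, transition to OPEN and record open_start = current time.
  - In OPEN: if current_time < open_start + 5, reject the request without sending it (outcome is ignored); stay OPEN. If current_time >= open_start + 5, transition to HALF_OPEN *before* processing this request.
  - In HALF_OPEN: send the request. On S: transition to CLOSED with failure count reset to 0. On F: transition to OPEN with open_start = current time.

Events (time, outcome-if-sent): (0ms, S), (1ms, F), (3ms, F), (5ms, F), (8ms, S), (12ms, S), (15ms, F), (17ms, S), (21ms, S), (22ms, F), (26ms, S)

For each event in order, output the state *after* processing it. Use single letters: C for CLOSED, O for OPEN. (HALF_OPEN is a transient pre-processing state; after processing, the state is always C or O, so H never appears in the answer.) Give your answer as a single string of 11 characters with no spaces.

State after each event:
  event#1 t=0ms outcome=S: state=CLOSED
  event#2 t=1ms outcome=F: state=CLOSED
  event#3 t=3ms outcome=F: state=OPEN
  event#4 t=5ms outcome=F: state=OPEN
  event#5 t=8ms outcome=S: state=CLOSED
  event#6 t=12ms outcome=S: state=CLOSED
  event#7 t=15ms outcome=F: state=CLOSED
  event#8 t=17ms outcome=S: state=CLOSED
  event#9 t=21ms outcome=S: state=CLOSED
  event#10 t=22ms outcome=F: state=CLOSED
  event#11 t=26ms outcome=S: state=CLOSED

Answer: CCOOCCCCCCC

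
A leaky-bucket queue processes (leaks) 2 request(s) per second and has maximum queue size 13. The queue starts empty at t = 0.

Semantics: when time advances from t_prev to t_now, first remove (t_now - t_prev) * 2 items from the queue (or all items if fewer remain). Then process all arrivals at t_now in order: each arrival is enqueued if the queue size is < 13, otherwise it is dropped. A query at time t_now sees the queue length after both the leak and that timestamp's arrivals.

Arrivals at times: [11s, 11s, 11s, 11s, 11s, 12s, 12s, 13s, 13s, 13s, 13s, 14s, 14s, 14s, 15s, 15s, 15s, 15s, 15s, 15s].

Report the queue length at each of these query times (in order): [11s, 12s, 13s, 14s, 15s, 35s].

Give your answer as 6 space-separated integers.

Queue lengths at query times:
  query t=11s: backlog = 5
  query t=12s: backlog = 5
  query t=13s: backlog = 7
  query t=14s: backlog = 8
  query t=15s: backlog = 12
  query t=35s: backlog = 0

Answer: 5 5 7 8 12 0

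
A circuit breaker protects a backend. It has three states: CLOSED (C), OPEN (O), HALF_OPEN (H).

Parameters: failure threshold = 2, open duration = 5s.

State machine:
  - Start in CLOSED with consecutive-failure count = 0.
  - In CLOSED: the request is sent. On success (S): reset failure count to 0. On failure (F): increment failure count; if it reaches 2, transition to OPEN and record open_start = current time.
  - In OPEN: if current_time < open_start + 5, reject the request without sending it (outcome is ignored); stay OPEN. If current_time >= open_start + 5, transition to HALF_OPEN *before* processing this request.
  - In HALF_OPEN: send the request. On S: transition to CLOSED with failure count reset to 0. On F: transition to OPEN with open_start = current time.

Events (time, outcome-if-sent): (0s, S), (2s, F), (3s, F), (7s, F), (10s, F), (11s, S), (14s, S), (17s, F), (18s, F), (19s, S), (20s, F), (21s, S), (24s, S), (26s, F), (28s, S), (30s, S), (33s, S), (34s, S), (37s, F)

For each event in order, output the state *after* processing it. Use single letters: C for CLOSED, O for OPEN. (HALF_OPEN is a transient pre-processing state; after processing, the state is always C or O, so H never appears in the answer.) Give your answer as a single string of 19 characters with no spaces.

State after each event:
  event#1 t=0s outcome=S: state=CLOSED
  event#2 t=2s outcome=F: state=CLOSED
  event#3 t=3s outcome=F: state=OPEN
  event#4 t=7s outcome=F: state=OPEN
  event#5 t=10s outcome=F: state=OPEN
  event#6 t=11s outcome=S: state=OPEN
  event#7 t=14s outcome=S: state=OPEN
  event#8 t=17s outcome=F: state=OPEN
  event#9 t=18s outcome=F: state=OPEN
  event#10 t=19s outcome=S: state=OPEN
  event#11 t=20s outcome=F: state=OPEN
  event#12 t=21s outcome=S: state=OPEN
  event#13 t=24s outcome=S: state=CLOSED
  event#14 t=26s outcome=F: state=CLOSED
  event#15 t=28s outcome=S: state=CLOSED
  event#16 t=30s outcome=S: state=CLOSED
  event#17 t=33s outcome=S: state=CLOSED
  event#18 t=34s outcome=S: state=CLOSED
  event#19 t=37s outcome=F: state=CLOSED

Answer: CCOOOOOOOOOOCCCCCCC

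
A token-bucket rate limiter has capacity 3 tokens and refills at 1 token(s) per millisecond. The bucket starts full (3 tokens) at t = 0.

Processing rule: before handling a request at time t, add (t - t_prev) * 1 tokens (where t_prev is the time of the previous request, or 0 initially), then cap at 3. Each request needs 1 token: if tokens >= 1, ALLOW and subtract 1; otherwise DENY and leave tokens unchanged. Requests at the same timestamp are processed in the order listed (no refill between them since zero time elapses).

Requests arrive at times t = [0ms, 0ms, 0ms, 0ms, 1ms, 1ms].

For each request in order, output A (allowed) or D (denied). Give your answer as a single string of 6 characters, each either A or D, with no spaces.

Simulating step by step:
  req#1 t=0ms: ALLOW
  req#2 t=0ms: ALLOW
  req#3 t=0ms: ALLOW
  req#4 t=0ms: DENY
  req#5 t=1ms: ALLOW
  req#6 t=1ms: DENY

Answer: AAADAD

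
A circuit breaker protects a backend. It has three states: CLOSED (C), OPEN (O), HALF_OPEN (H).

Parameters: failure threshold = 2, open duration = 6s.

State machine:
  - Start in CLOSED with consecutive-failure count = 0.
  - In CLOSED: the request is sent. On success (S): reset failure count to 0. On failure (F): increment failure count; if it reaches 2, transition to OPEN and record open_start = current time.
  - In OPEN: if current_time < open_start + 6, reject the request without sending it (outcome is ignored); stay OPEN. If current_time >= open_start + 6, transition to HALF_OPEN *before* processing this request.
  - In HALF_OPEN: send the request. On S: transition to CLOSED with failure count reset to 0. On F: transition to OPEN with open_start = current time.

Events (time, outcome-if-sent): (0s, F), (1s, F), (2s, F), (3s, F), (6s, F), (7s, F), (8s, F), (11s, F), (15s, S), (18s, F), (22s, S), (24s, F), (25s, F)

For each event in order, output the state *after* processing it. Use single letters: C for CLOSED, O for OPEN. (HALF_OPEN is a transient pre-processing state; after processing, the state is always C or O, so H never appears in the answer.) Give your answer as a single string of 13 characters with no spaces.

State after each event:
  event#1 t=0s outcome=F: state=CLOSED
  event#2 t=1s outcome=F: state=OPEN
  event#3 t=2s outcome=F: state=OPEN
  event#4 t=3s outcome=F: state=OPEN
  event#5 t=6s outcome=F: state=OPEN
  event#6 t=7s outcome=F: state=OPEN
  event#7 t=8s outcome=F: state=OPEN
  event#8 t=11s outcome=F: state=OPEN
  event#9 t=15s outcome=S: state=CLOSED
  event#10 t=18s outcome=F: state=CLOSED
  event#11 t=22s outcome=S: state=CLOSED
  event#12 t=24s outcome=F: state=CLOSED
  event#13 t=25s outcome=F: state=OPEN

Answer: COOOOOOOCCCCO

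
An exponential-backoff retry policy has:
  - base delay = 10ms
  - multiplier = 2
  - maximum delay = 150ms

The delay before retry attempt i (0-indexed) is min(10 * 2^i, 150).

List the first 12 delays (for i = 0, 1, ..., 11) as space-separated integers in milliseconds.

Answer: 10 20 40 80 150 150 150 150 150 150 150 150

Derivation:
Computing each delay:
  i=0: min(10*2^0, 150) = 10
  i=1: min(10*2^1, 150) = 20
  i=2: min(10*2^2, 150) = 40
  i=3: min(10*2^3, 150) = 80
  i=4: min(10*2^4, 150) = 150
  i=5: min(10*2^5, 150) = 150
  i=6: min(10*2^6, 150) = 150
  i=7: min(10*2^7, 150) = 150
  i=8: min(10*2^8, 150) = 150
  i=9: min(10*2^9, 150) = 150
  i=10: min(10*2^10, 150) = 150
  i=11: min(10*2^11, 150) = 150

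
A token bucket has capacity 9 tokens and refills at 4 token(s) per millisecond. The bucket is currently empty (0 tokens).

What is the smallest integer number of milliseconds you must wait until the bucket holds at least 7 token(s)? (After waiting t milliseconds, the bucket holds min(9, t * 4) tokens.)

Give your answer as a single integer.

Need t * 4 >= 7, so t >= 7/4.
Smallest integer t = ceil(7/4) = 2.

Answer: 2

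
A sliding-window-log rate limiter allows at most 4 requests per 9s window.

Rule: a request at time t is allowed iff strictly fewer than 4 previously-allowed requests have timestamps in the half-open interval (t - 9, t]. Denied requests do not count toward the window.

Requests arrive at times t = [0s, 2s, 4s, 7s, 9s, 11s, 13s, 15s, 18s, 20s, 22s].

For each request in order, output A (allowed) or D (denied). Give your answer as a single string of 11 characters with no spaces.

Tracking allowed requests in the window:
  req#1 t=0s: ALLOW
  req#2 t=2s: ALLOW
  req#3 t=4s: ALLOW
  req#4 t=7s: ALLOW
  req#5 t=9s: ALLOW
  req#6 t=11s: ALLOW
  req#7 t=13s: ALLOW
  req#8 t=15s: DENY
  req#9 t=18s: ALLOW
  req#10 t=20s: ALLOW
  req#11 t=22s: ALLOW

Answer: AAAAAAADAAA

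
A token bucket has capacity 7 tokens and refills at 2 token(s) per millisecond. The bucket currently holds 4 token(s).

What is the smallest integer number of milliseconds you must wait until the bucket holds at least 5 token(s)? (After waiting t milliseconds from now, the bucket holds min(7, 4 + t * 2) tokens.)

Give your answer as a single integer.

Need 4 + t * 2 >= 5, so t >= 1/2.
Smallest integer t = ceil(1/2) = 1.

Answer: 1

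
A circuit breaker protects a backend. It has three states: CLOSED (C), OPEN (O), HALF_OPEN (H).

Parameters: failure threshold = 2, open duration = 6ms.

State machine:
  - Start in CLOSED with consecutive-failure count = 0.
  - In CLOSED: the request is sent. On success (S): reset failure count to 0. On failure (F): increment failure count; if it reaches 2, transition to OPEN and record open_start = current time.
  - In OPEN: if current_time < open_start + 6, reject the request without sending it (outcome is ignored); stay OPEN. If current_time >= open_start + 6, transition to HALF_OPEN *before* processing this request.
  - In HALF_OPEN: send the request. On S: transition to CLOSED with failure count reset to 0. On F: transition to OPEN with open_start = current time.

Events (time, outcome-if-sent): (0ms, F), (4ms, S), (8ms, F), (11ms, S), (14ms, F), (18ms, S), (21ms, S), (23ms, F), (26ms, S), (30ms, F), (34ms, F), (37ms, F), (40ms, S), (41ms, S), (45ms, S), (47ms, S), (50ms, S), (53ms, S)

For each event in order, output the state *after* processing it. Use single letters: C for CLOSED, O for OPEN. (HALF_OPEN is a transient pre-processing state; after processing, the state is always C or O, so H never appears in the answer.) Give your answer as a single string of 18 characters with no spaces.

State after each event:
  event#1 t=0ms outcome=F: state=CLOSED
  event#2 t=4ms outcome=S: state=CLOSED
  event#3 t=8ms outcome=F: state=CLOSED
  event#4 t=11ms outcome=S: state=CLOSED
  event#5 t=14ms outcome=F: state=CLOSED
  event#6 t=18ms outcome=S: state=CLOSED
  event#7 t=21ms outcome=S: state=CLOSED
  event#8 t=23ms outcome=F: state=CLOSED
  event#9 t=26ms outcome=S: state=CLOSED
  event#10 t=30ms outcome=F: state=CLOSED
  event#11 t=34ms outcome=F: state=OPEN
  event#12 t=37ms outcome=F: state=OPEN
  event#13 t=40ms outcome=S: state=CLOSED
  event#14 t=41ms outcome=S: state=CLOSED
  event#15 t=45ms outcome=S: state=CLOSED
  event#16 t=47ms outcome=S: state=CLOSED
  event#17 t=50ms outcome=S: state=CLOSED
  event#18 t=53ms outcome=S: state=CLOSED

Answer: CCCCCCCCCCOOCCCCCC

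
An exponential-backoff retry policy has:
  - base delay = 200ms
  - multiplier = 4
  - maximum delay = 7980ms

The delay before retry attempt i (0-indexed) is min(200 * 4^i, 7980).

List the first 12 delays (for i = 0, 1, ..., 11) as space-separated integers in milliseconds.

Answer: 200 800 3200 7980 7980 7980 7980 7980 7980 7980 7980 7980

Derivation:
Computing each delay:
  i=0: min(200*4^0, 7980) = 200
  i=1: min(200*4^1, 7980) = 800
  i=2: min(200*4^2, 7980) = 3200
  i=3: min(200*4^3, 7980) = 7980
  i=4: min(200*4^4, 7980) = 7980
  i=5: min(200*4^5, 7980) = 7980
  i=6: min(200*4^6, 7980) = 7980
  i=7: min(200*4^7, 7980) = 7980
  i=8: min(200*4^8, 7980) = 7980
  i=9: min(200*4^9, 7980) = 7980
  i=10: min(200*4^10, 7980) = 7980
  i=11: min(200*4^11, 7980) = 7980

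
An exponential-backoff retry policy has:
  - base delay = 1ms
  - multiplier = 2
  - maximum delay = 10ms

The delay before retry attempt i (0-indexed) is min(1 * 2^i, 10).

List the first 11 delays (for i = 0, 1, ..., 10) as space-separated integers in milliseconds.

Computing each delay:
  i=0: min(1*2^0, 10) = 1
  i=1: min(1*2^1, 10) = 2
  i=2: min(1*2^2, 10) = 4
  i=3: min(1*2^3, 10) = 8
  i=4: min(1*2^4, 10) = 10
  i=5: min(1*2^5, 10) = 10
  i=6: min(1*2^6, 10) = 10
  i=7: min(1*2^7, 10) = 10
  i=8: min(1*2^8, 10) = 10
  i=9: min(1*2^9, 10) = 10
  i=10: min(1*2^10, 10) = 10

Answer: 1 2 4 8 10 10 10 10 10 10 10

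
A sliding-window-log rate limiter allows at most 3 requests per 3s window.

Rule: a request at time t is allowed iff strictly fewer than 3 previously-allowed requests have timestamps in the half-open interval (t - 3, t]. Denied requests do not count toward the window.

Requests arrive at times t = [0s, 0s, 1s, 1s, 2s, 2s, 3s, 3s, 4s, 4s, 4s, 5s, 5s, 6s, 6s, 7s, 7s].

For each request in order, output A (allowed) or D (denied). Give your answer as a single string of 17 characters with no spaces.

Tracking allowed requests in the window:
  req#1 t=0s: ALLOW
  req#2 t=0s: ALLOW
  req#3 t=1s: ALLOW
  req#4 t=1s: DENY
  req#5 t=2s: DENY
  req#6 t=2s: DENY
  req#7 t=3s: ALLOW
  req#8 t=3s: ALLOW
  req#9 t=4s: ALLOW
  req#10 t=4s: DENY
  req#11 t=4s: DENY
  req#12 t=5s: DENY
  req#13 t=5s: DENY
  req#14 t=6s: ALLOW
  req#15 t=6s: ALLOW
  req#16 t=7s: ALLOW
  req#17 t=7s: DENY

Answer: AAADDDAAADDDDAAAD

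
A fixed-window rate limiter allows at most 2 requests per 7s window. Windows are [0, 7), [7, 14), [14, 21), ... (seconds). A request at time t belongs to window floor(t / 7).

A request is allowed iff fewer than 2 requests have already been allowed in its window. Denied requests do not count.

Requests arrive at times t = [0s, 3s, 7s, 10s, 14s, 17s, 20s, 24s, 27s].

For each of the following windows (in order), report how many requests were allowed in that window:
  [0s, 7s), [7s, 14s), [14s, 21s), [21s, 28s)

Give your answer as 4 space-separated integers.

Answer: 2 2 2 2

Derivation:
Processing requests:
  req#1 t=0s (window 0): ALLOW
  req#2 t=3s (window 0): ALLOW
  req#3 t=7s (window 1): ALLOW
  req#4 t=10s (window 1): ALLOW
  req#5 t=14s (window 2): ALLOW
  req#6 t=17s (window 2): ALLOW
  req#7 t=20s (window 2): DENY
  req#8 t=24s (window 3): ALLOW
  req#9 t=27s (window 3): ALLOW

Allowed counts by window: 2 2 2 2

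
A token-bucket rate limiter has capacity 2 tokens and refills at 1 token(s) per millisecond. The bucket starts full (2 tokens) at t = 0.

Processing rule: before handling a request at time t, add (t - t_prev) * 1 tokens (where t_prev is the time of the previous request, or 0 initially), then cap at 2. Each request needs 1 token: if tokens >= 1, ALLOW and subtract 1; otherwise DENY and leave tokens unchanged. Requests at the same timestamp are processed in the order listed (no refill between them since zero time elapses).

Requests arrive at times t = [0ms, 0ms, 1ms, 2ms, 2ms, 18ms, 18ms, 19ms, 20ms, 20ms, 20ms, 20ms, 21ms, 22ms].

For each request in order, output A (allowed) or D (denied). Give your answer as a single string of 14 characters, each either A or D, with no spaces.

Answer: AAAADAAAADDDAA

Derivation:
Simulating step by step:
  req#1 t=0ms: ALLOW
  req#2 t=0ms: ALLOW
  req#3 t=1ms: ALLOW
  req#4 t=2ms: ALLOW
  req#5 t=2ms: DENY
  req#6 t=18ms: ALLOW
  req#7 t=18ms: ALLOW
  req#8 t=19ms: ALLOW
  req#9 t=20ms: ALLOW
  req#10 t=20ms: DENY
  req#11 t=20ms: DENY
  req#12 t=20ms: DENY
  req#13 t=21ms: ALLOW
  req#14 t=22ms: ALLOW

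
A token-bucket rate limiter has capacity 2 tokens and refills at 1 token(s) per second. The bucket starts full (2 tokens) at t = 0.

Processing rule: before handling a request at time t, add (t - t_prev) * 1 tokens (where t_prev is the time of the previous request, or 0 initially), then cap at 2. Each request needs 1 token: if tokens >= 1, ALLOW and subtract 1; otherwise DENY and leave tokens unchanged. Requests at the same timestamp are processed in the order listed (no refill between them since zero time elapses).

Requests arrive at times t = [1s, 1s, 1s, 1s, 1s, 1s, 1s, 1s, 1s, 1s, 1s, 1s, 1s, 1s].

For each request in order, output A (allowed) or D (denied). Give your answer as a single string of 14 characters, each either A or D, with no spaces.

Simulating step by step:
  req#1 t=1s: ALLOW
  req#2 t=1s: ALLOW
  req#3 t=1s: DENY
  req#4 t=1s: DENY
  req#5 t=1s: DENY
  req#6 t=1s: DENY
  req#7 t=1s: DENY
  req#8 t=1s: DENY
  req#9 t=1s: DENY
  req#10 t=1s: DENY
  req#11 t=1s: DENY
  req#12 t=1s: DENY
  req#13 t=1s: DENY
  req#14 t=1s: DENY

Answer: AADDDDDDDDDDDD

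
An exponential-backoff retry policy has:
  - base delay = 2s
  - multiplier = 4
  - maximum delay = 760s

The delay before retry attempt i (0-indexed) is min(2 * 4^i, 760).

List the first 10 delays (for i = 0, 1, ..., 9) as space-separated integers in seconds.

Computing each delay:
  i=0: min(2*4^0, 760) = 2
  i=1: min(2*4^1, 760) = 8
  i=2: min(2*4^2, 760) = 32
  i=3: min(2*4^3, 760) = 128
  i=4: min(2*4^4, 760) = 512
  i=5: min(2*4^5, 760) = 760
  i=6: min(2*4^6, 760) = 760
  i=7: min(2*4^7, 760) = 760
  i=8: min(2*4^8, 760) = 760
  i=9: min(2*4^9, 760) = 760

Answer: 2 8 32 128 512 760 760 760 760 760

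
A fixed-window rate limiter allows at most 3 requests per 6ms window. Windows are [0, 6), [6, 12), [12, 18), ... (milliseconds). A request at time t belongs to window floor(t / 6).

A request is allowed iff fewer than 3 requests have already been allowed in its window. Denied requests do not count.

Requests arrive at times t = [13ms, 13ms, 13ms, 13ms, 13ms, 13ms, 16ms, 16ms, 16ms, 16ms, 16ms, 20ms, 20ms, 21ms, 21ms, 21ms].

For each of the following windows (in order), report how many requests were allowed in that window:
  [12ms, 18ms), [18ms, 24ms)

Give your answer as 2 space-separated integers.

Answer: 3 3

Derivation:
Processing requests:
  req#1 t=13ms (window 2): ALLOW
  req#2 t=13ms (window 2): ALLOW
  req#3 t=13ms (window 2): ALLOW
  req#4 t=13ms (window 2): DENY
  req#5 t=13ms (window 2): DENY
  req#6 t=13ms (window 2): DENY
  req#7 t=16ms (window 2): DENY
  req#8 t=16ms (window 2): DENY
  req#9 t=16ms (window 2): DENY
  req#10 t=16ms (window 2): DENY
  req#11 t=16ms (window 2): DENY
  req#12 t=20ms (window 3): ALLOW
  req#13 t=20ms (window 3): ALLOW
  req#14 t=21ms (window 3): ALLOW
  req#15 t=21ms (window 3): DENY
  req#16 t=21ms (window 3): DENY

Allowed counts by window: 3 3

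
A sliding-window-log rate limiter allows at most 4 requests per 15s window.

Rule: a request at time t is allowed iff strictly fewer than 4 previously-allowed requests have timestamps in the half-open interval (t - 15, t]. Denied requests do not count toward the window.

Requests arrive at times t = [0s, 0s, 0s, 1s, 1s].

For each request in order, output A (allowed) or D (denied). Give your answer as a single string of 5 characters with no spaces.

Tracking allowed requests in the window:
  req#1 t=0s: ALLOW
  req#2 t=0s: ALLOW
  req#3 t=0s: ALLOW
  req#4 t=1s: ALLOW
  req#5 t=1s: DENY

Answer: AAAAD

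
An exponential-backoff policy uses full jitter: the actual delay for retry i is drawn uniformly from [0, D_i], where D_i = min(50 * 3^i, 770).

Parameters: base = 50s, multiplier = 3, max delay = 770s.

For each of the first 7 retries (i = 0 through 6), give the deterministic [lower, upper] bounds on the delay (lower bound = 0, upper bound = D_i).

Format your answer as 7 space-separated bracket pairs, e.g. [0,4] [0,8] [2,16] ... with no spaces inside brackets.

Answer: [0,50] [0,150] [0,450] [0,770] [0,770] [0,770] [0,770]

Derivation:
Computing bounds per retry:
  i=0: D_i=min(50*3^0,770)=50, bounds=[0,50]
  i=1: D_i=min(50*3^1,770)=150, bounds=[0,150]
  i=2: D_i=min(50*3^2,770)=450, bounds=[0,450]
  i=3: D_i=min(50*3^3,770)=770, bounds=[0,770]
  i=4: D_i=min(50*3^4,770)=770, bounds=[0,770]
  i=5: D_i=min(50*3^5,770)=770, bounds=[0,770]
  i=6: D_i=min(50*3^6,770)=770, bounds=[0,770]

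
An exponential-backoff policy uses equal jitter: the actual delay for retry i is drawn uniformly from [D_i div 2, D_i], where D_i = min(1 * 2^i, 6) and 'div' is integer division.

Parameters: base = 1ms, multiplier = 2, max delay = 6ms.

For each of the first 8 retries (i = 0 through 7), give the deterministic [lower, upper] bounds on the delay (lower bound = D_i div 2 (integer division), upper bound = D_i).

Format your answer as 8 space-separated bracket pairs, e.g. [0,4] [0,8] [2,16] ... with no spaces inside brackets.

Answer: [0,1] [1,2] [2,4] [3,6] [3,6] [3,6] [3,6] [3,6]

Derivation:
Computing bounds per retry:
  i=0: D_i=min(1*2^0,6)=1, bounds=[0,1]
  i=1: D_i=min(1*2^1,6)=2, bounds=[1,2]
  i=2: D_i=min(1*2^2,6)=4, bounds=[2,4]
  i=3: D_i=min(1*2^3,6)=6, bounds=[3,6]
  i=4: D_i=min(1*2^4,6)=6, bounds=[3,6]
  i=5: D_i=min(1*2^5,6)=6, bounds=[3,6]
  i=6: D_i=min(1*2^6,6)=6, bounds=[3,6]
  i=7: D_i=min(1*2^7,6)=6, bounds=[3,6]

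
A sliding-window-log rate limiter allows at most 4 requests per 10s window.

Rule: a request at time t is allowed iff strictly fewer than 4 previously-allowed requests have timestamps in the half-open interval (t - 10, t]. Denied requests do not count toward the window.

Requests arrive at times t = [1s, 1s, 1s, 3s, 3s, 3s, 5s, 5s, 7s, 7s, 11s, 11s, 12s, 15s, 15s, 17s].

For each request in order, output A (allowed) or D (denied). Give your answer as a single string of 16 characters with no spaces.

Tracking allowed requests in the window:
  req#1 t=1s: ALLOW
  req#2 t=1s: ALLOW
  req#3 t=1s: ALLOW
  req#4 t=3s: ALLOW
  req#5 t=3s: DENY
  req#6 t=3s: DENY
  req#7 t=5s: DENY
  req#8 t=5s: DENY
  req#9 t=7s: DENY
  req#10 t=7s: DENY
  req#11 t=11s: ALLOW
  req#12 t=11s: ALLOW
  req#13 t=12s: ALLOW
  req#14 t=15s: ALLOW
  req#15 t=15s: DENY
  req#16 t=17s: DENY

Answer: AAAADDDDDDAAAADD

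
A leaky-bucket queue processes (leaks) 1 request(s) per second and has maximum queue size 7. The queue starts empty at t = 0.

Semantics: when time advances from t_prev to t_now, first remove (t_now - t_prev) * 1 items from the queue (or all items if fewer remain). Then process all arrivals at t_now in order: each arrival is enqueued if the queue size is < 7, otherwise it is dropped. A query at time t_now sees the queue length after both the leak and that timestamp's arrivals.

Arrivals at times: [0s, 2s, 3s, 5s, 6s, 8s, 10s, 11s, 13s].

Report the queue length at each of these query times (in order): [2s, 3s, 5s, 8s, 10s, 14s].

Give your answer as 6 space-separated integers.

Answer: 1 1 1 1 1 0

Derivation:
Queue lengths at query times:
  query t=2s: backlog = 1
  query t=3s: backlog = 1
  query t=5s: backlog = 1
  query t=8s: backlog = 1
  query t=10s: backlog = 1
  query t=14s: backlog = 0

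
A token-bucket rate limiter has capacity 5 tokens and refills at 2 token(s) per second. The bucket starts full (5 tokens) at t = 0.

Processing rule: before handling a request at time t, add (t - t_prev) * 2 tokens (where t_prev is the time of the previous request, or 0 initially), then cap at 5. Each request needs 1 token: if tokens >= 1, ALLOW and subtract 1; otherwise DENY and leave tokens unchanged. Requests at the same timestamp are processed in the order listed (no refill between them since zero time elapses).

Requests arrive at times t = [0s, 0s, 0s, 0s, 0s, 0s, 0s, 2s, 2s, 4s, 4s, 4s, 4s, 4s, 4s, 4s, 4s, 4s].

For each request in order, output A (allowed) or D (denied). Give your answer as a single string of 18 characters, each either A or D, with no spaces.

Simulating step by step:
  req#1 t=0s: ALLOW
  req#2 t=0s: ALLOW
  req#3 t=0s: ALLOW
  req#4 t=0s: ALLOW
  req#5 t=0s: ALLOW
  req#6 t=0s: DENY
  req#7 t=0s: DENY
  req#8 t=2s: ALLOW
  req#9 t=2s: ALLOW
  req#10 t=4s: ALLOW
  req#11 t=4s: ALLOW
  req#12 t=4s: ALLOW
  req#13 t=4s: ALLOW
  req#14 t=4s: ALLOW
  req#15 t=4s: DENY
  req#16 t=4s: DENY
  req#17 t=4s: DENY
  req#18 t=4s: DENY

Answer: AAAAADDAAAAAAADDDD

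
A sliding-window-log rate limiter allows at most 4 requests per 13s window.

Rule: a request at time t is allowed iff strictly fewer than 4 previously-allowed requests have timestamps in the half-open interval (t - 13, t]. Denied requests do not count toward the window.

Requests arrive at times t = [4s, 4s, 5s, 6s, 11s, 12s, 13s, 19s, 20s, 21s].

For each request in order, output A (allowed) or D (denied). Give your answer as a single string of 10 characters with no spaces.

Tracking allowed requests in the window:
  req#1 t=4s: ALLOW
  req#2 t=4s: ALLOW
  req#3 t=5s: ALLOW
  req#4 t=6s: ALLOW
  req#5 t=11s: DENY
  req#6 t=12s: DENY
  req#7 t=13s: DENY
  req#8 t=19s: ALLOW
  req#9 t=20s: ALLOW
  req#10 t=21s: ALLOW

Answer: AAAADDDAAA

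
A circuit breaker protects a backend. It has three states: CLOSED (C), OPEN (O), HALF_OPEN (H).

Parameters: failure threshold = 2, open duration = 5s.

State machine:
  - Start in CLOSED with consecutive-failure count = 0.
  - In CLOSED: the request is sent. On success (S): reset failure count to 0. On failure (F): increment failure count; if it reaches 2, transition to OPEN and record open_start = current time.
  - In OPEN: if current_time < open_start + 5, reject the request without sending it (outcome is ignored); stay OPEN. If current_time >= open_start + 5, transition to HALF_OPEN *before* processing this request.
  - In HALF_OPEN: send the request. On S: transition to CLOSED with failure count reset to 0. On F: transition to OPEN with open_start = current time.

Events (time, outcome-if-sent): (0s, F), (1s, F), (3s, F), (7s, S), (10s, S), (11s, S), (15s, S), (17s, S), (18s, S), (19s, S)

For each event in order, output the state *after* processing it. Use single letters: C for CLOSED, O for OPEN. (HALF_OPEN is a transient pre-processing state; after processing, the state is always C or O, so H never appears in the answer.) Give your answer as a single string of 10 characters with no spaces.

Answer: COOCCCCCCC

Derivation:
State after each event:
  event#1 t=0s outcome=F: state=CLOSED
  event#2 t=1s outcome=F: state=OPEN
  event#3 t=3s outcome=F: state=OPEN
  event#4 t=7s outcome=S: state=CLOSED
  event#5 t=10s outcome=S: state=CLOSED
  event#6 t=11s outcome=S: state=CLOSED
  event#7 t=15s outcome=S: state=CLOSED
  event#8 t=17s outcome=S: state=CLOSED
  event#9 t=18s outcome=S: state=CLOSED
  event#10 t=19s outcome=S: state=CLOSED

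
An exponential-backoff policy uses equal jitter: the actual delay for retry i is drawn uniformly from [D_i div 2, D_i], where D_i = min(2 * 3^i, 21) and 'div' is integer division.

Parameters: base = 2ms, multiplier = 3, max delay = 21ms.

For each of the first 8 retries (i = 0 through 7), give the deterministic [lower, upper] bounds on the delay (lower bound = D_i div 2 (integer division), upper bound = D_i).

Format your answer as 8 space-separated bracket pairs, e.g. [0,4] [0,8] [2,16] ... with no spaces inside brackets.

Answer: [1,2] [3,6] [9,18] [10,21] [10,21] [10,21] [10,21] [10,21]

Derivation:
Computing bounds per retry:
  i=0: D_i=min(2*3^0,21)=2, bounds=[1,2]
  i=1: D_i=min(2*3^1,21)=6, bounds=[3,6]
  i=2: D_i=min(2*3^2,21)=18, bounds=[9,18]
  i=3: D_i=min(2*3^3,21)=21, bounds=[10,21]
  i=4: D_i=min(2*3^4,21)=21, bounds=[10,21]
  i=5: D_i=min(2*3^5,21)=21, bounds=[10,21]
  i=6: D_i=min(2*3^6,21)=21, bounds=[10,21]
  i=7: D_i=min(2*3^7,21)=21, bounds=[10,21]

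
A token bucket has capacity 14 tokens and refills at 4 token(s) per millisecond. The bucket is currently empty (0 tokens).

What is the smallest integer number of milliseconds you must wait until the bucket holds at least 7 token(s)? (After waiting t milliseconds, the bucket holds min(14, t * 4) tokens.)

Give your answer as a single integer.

Answer: 2

Derivation:
Need t * 4 >= 7, so t >= 7/4.
Smallest integer t = ceil(7/4) = 2.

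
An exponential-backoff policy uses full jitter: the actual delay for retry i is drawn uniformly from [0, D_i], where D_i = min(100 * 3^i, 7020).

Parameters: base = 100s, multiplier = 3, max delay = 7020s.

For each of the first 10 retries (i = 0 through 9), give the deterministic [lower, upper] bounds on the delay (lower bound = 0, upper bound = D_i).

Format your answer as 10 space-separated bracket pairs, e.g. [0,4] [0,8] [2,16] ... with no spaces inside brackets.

Answer: [0,100] [0,300] [0,900] [0,2700] [0,7020] [0,7020] [0,7020] [0,7020] [0,7020] [0,7020]

Derivation:
Computing bounds per retry:
  i=0: D_i=min(100*3^0,7020)=100, bounds=[0,100]
  i=1: D_i=min(100*3^1,7020)=300, bounds=[0,300]
  i=2: D_i=min(100*3^2,7020)=900, bounds=[0,900]
  i=3: D_i=min(100*3^3,7020)=2700, bounds=[0,2700]
  i=4: D_i=min(100*3^4,7020)=7020, bounds=[0,7020]
  i=5: D_i=min(100*3^5,7020)=7020, bounds=[0,7020]
  i=6: D_i=min(100*3^6,7020)=7020, bounds=[0,7020]
  i=7: D_i=min(100*3^7,7020)=7020, bounds=[0,7020]
  i=8: D_i=min(100*3^8,7020)=7020, bounds=[0,7020]
  i=9: D_i=min(100*3^9,7020)=7020, bounds=[0,7020]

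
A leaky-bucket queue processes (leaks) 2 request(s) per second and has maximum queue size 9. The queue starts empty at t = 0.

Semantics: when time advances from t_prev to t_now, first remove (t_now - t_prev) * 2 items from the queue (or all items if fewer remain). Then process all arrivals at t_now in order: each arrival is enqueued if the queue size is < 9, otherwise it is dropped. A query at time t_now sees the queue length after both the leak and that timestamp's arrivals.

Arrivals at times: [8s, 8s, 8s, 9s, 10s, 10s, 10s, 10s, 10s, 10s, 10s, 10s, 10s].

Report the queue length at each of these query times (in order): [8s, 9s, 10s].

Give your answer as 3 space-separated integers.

Answer: 3 2 9

Derivation:
Queue lengths at query times:
  query t=8s: backlog = 3
  query t=9s: backlog = 2
  query t=10s: backlog = 9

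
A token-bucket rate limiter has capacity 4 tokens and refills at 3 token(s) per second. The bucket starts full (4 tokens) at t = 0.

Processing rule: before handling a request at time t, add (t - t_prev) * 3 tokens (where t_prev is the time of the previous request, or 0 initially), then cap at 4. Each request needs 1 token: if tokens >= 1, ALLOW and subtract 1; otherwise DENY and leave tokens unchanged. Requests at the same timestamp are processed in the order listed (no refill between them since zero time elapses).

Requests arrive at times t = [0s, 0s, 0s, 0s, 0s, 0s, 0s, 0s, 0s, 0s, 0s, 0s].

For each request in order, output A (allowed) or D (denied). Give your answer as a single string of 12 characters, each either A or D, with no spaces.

Answer: AAAADDDDDDDD

Derivation:
Simulating step by step:
  req#1 t=0s: ALLOW
  req#2 t=0s: ALLOW
  req#3 t=0s: ALLOW
  req#4 t=0s: ALLOW
  req#5 t=0s: DENY
  req#6 t=0s: DENY
  req#7 t=0s: DENY
  req#8 t=0s: DENY
  req#9 t=0s: DENY
  req#10 t=0s: DENY
  req#11 t=0s: DENY
  req#12 t=0s: DENY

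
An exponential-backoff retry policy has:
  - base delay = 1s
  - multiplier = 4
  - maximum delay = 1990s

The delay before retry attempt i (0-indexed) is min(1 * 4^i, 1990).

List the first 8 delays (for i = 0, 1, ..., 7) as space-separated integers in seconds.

Computing each delay:
  i=0: min(1*4^0, 1990) = 1
  i=1: min(1*4^1, 1990) = 4
  i=2: min(1*4^2, 1990) = 16
  i=3: min(1*4^3, 1990) = 64
  i=4: min(1*4^4, 1990) = 256
  i=5: min(1*4^5, 1990) = 1024
  i=6: min(1*4^6, 1990) = 1990
  i=7: min(1*4^7, 1990) = 1990

Answer: 1 4 16 64 256 1024 1990 1990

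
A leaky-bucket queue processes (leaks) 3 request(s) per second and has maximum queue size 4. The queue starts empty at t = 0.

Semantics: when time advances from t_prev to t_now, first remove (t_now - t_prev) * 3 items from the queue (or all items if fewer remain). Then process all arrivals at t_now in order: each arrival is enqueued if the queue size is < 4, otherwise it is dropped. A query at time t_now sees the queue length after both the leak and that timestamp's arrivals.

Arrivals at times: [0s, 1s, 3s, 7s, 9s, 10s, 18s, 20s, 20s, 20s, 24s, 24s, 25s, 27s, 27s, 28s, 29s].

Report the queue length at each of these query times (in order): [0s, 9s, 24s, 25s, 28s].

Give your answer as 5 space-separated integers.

Answer: 1 1 2 1 1

Derivation:
Queue lengths at query times:
  query t=0s: backlog = 1
  query t=9s: backlog = 1
  query t=24s: backlog = 2
  query t=25s: backlog = 1
  query t=28s: backlog = 1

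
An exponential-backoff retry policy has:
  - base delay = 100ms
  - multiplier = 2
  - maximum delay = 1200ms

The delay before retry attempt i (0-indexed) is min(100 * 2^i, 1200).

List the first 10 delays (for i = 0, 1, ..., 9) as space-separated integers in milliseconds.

Answer: 100 200 400 800 1200 1200 1200 1200 1200 1200

Derivation:
Computing each delay:
  i=0: min(100*2^0, 1200) = 100
  i=1: min(100*2^1, 1200) = 200
  i=2: min(100*2^2, 1200) = 400
  i=3: min(100*2^3, 1200) = 800
  i=4: min(100*2^4, 1200) = 1200
  i=5: min(100*2^5, 1200) = 1200
  i=6: min(100*2^6, 1200) = 1200
  i=7: min(100*2^7, 1200) = 1200
  i=8: min(100*2^8, 1200) = 1200
  i=9: min(100*2^9, 1200) = 1200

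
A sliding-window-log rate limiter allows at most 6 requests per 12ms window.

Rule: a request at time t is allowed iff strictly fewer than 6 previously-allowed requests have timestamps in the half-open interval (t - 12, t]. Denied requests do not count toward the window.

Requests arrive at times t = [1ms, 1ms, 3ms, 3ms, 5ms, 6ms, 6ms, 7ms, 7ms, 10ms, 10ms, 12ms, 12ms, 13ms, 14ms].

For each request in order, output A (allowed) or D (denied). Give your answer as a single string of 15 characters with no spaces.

Answer: AAAAAADDDDDDDAA

Derivation:
Tracking allowed requests in the window:
  req#1 t=1ms: ALLOW
  req#2 t=1ms: ALLOW
  req#3 t=3ms: ALLOW
  req#4 t=3ms: ALLOW
  req#5 t=5ms: ALLOW
  req#6 t=6ms: ALLOW
  req#7 t=6ms: DENY
  req#8 t=7ms: DENY
  req#9 t=7ms: DENY
  req#10 t=10ms: DENY
  req#11 t=10ms: DENY
  req#12 t=12ms: DENY
  req#13 t=12ms: DENY
  req#14 t=13ms: ALLOW
  req#15 t=14ms: ALLOW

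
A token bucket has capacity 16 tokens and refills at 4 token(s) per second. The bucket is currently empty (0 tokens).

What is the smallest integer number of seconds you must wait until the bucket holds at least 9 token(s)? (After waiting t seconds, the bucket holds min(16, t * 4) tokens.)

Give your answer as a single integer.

Answer: 3

Derivation:
Need t * 4 >= 9, so t >= 9/4.
Smallest integer t = ceil(9/4) = 3.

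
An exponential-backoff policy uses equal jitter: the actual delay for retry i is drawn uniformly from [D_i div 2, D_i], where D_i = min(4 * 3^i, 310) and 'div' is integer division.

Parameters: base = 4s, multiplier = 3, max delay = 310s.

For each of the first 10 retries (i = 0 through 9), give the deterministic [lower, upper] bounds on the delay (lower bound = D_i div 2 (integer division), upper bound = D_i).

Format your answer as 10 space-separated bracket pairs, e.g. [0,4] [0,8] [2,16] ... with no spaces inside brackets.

Answer: [2,4] [6,12] [18,36] [54,108] [155,310] [155,310] [155,310] [155,310] [155,310] [155,310]

Derivation:
Computing bounds per retry:
  i=0: D_i=min(4*3^0,310)=4, bounds=[2,4]
  i=1: D_i=min(4*3^1,310)=12, bounds=[6,12]
  i=2: D_i=min(4*3^2,310)=36, bounds=[18,36]
  i=3: D_i=min(4*3^3,310)=108, bounds=[54,108]
  i=4: D_i=min(4*3^4,310)=310, bounds=[155,310]
  i=5: D_i=min(4*3^5,310)=310, bounds=[155,310]
  i=6: D_i=min(4*3^6,310)=310, bounds=[155,310]
  i=7: D_i=min(4*3^7,310)=310, bounds=[155,310]
  i=8: D_i=min(4*3^8,310)=310, bounds=[155,310]
  i=9: D_i=min(4*3^9,310)=310, bounds=[155,310]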